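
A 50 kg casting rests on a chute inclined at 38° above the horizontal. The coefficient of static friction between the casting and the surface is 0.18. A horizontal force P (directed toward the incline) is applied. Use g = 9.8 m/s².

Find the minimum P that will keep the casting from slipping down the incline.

The casting tends to slide down (tan θ > μ_s), so at the point of impending slip friction acts up-slope at its limit: f = μ_s N.
Perpendicular to the incline: N = m g cos θ + P sin θ.
Along the incline: P cos θ + μ_s N = m g sin θ, i.e. P cos θ + μ_s (m g cos θ + P sin θ) = m g sin θ.
Solving, P (cos θ + μ_s sin θ) = m g (sin θ − μ_s cos θ), so P = 490×0.4738/0.8988 = 258 N.

P_min ≈ 258 N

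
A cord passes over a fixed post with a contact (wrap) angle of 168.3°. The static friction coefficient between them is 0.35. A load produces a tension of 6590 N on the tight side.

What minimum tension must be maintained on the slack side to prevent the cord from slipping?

Capstan equation at impending slip: T_tight/T_slack = e^{μβ}.
β = 168.3° = 2.937 rad; e^{μβ} = e^{0.35×2.937} = 2.796.
T_slack = T_tight / e^{μβ} = 6590 / 2.796 = 2360 N.

T_min ≈ 2360 N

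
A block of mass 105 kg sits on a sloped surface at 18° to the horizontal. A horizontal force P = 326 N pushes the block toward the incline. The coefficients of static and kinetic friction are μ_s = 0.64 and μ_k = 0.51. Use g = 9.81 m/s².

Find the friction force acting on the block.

The horizontal push has a component P sin θ into the surface, so N = m g cos θ + P sin θ = 979.6 + 100.7 = 1080 N.
Along the incline, the net driving force (taking up-slope positive) is P cos θ − m g sin θ = 310 − 318.3 = -8.259 N, so equilibrium requires friction f = 8.259 N (up-slope).
The limit of static friction is μ_s N = 691.4 N.
Since 8.259 N is within the 691.4 N limit, the block stays put and friction is exactly 8.26 N.

f ≈ 8.26 N (up the incline)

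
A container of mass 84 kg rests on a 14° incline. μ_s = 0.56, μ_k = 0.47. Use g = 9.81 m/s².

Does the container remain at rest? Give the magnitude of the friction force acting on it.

N = m g cos θ = 800 N.
Down-slope weight component: m g sin θ = 199 N.
μ_s N = 448 N.
199 ≤ 448 N, so it stays put; friction = 199 N.

f ≈ 199 N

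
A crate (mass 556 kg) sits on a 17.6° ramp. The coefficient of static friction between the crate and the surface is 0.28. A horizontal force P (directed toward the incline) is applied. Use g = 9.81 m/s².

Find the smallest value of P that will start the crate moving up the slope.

P ≈ 3570 N

At impending motion up the slope, friction acts down-slope at its limit: f = μ_s N.
Perpendicular to the incline: N = m g cos θ + P sin θ.
Along the incline: P cos θ = m g sin θ + μ_s N = m g sin θ + μ_s (m g cos θ + P sin θ).
Solving, P (cos θ − μ_s sin θ) = m g (sin θ + μ_s cos θ), so P = 556×9.81×(sin 17.6° + 0.28 cos 17.6°)/(cos 17.6° − 0.28 sin 17.6°) = 5450×0.5693/0.8685 = 3570 N.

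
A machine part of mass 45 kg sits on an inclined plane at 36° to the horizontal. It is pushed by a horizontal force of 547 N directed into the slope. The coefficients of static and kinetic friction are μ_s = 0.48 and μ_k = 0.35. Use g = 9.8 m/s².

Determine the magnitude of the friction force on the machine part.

Normal direction: N = m g cos θ + P sin θ = 678.3 N.
Parallel to the incline: P cos θ − m g sin θ = 442.5 − 259.2 = 183.3 N; the friction needed to balance this is 183.3 N acting down the slope.
The limit of static friction is μ_s N = 325.6 N.
|f_req| = 183.3 ≤ 325.6 N → the machine part is in equilibrium; friction equals the required value.

f ≈ 183 N (down the incline)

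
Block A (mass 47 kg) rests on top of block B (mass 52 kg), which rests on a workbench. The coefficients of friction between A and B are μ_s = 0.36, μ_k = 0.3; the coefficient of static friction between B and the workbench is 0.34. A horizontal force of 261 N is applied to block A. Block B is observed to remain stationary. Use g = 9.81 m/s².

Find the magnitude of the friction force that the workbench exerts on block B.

Normal force at the A–B interface: N₁ = m_A g = 461.1 N.
Maximum static friction on A from B: μ_s N₁ = 0.36×461.1 = 166 N.
P = 261 N exceeds that limit, so A slips over B and the interface friction becomes kinetic: f₁ = μ_k N₁ = 0.3×461.1 = 138 N.
By Newton's third law B feels 138 N forward from A. With B stationary, the floor's static friction on B balances it: f₂ = 138 N (well within μ_s(m_A+m_B)g = 330.2 N).

f ≈ 138 N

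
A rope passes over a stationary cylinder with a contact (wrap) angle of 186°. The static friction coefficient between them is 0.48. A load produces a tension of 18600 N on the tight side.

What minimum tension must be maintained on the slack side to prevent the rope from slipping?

Capstan equation at impending slip: T_tight/T_slack = e^{μβ}.
β = 186° = 3.246 rad; e^{μβ} = e^{0.48×3.246} = 4.75.
T_slack = T_tight / e^{μβ} = 18600 / 4.75 = 3920 N.

T_min ≈ 3920 N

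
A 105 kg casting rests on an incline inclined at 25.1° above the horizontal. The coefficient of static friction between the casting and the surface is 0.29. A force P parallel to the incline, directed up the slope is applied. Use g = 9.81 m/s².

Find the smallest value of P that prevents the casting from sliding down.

The casting tends to slide down (tan θ > μ_s), so at the point of impending slip friction acts up-slope at its limit: f = μ_s N.
P is parallel to the surface, so N = m g cos θ = 933 N.
Along the incline: P + μ_s N = m g sin θ, so P = 437 − 0.29×933 = 166 N.

P_min ≈ 166 N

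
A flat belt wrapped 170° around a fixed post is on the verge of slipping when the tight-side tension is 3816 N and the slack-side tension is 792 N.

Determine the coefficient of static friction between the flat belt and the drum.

μ ≈ 0.53

T₂/T₁ = e^{μβ} → μ = ln(T₂/T₁)/β.
β = 170° = 2.967 rad.
μ = ln(3816/792)/2.967 = ln(4.818)/2.967 = 0.53.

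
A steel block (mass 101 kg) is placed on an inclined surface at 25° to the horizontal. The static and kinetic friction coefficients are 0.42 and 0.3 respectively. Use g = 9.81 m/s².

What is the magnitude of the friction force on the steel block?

Perpendicular to the surface, N = m g cos θ = 101·9.81·cos 25° = 898 N.
Along the slope the weight component is m g sin θ = 418.7 N; friction must supply exactly this, acting up-slope.
Maximum static friction available: μ_s N = 0.42 × 898 = 377.2 N.
Since |418.7| > 377.2 N, static friction cannot hold it; the steel block slides down the incline and kinetic friction applies: f = μ_k N = 0.3 × 898 = 269 N.

f ≈ 269 N (up the incline)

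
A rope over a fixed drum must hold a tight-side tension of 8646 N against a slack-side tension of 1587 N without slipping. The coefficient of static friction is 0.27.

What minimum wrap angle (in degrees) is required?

β_min ≈ 360°

T₂/T₁ = e^{μβ} → β = ln(T₂/T₁)/μ.
β = ln(8646/1587)/0.27 = 1.695/0.27 = 6.279 rad.
In degrees: β = 6.279 × 180/π = 360°.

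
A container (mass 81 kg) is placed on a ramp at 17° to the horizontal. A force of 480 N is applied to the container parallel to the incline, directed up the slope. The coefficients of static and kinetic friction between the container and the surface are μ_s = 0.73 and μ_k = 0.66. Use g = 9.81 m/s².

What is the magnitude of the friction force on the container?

Perpendicular to the surface, N = m g cos θ = 81·9.81·cos 17° = 759.9 N.
For equilibrium along the incline the friction force must supply f = m g sin θ − P = 232.3 − 480 = -247.7 N (positive meaning up-slope).
Static friction can supply at most μ_s N = 554.7 N.
Since |-247.7| ≤ 554.7 N, the container remains in static equilibrium and friction takes exactly the required value.

f ≈ 248 N (down the incline)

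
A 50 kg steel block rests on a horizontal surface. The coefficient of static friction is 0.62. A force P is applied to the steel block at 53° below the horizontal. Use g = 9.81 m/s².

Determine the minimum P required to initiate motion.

N = m g + P sin α (the push presses the steel block into the horizontal surface).
At impending slip, P cos α = μ_s N = μ_s (m g + P sin α).
Solving: P (cos α − μ_s sin α) = μ_s m g → P = 0.62×490/(cos 53° − 0.62 sin 53°) = 304/0.1067 = 2850 N.

P ≈ 2850 N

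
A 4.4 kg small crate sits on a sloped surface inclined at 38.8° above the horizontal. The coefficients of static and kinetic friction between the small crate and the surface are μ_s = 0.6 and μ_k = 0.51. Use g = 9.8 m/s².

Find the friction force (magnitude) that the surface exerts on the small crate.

Normal force: N = m g cos θ = 4.4 × 9.8 × cos 38.8° = 33.61 N.
For equilibrium along the incline, friction must balance the weight component: f = m g sin θ = 27.02 N up the slope.
Static friction can supply at most μ_s N = 20.16 N.
Since |27.02| > 20.16 N, static friction cannot hold it; the small crate slides down the incline and kinetic friction applies: f = μ_k N = 0.51 × 33.61 = 17.1 N.

f ≈ 17.1 N (up the incline)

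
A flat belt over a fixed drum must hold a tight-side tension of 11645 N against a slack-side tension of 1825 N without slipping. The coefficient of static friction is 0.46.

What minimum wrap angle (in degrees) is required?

T₂/T₁ = e^{μβ} → β = ln(T₂/T₁)/μ.
β = ln(11645/1825)/0.46 = 1.853/0.46 = 4.029 rad.
In degrees: β = 4.029 × 180/π = 231°.

β_min ≈ 231°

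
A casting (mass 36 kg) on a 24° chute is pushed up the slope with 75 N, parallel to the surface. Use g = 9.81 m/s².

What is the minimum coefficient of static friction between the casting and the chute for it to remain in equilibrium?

μ_s,min ≈ 0.213

N = m g cos θ = 322.6 N.
Friction must make up the shortfall along the incline: f = m g sin θ − P = 143.6 − 75 = 68.64 N.
At the threshold f = μ_s N, so μ_s,min = 68.64/322.6 = 0.213.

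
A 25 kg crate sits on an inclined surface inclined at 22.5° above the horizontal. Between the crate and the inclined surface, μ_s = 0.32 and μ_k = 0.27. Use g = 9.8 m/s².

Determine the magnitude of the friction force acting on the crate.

f ≈ 61.1 N (up the incline)

The normal reaction is N = m g cos θ = 226.4 N.
Along the slope the weight component is m g sin θ = 93.76 N; friction must supply exactly this, acting up-slope.
Maximum static friction available: μ_s N = 0.32 × 226.4 = 72.43 N.
Since |93.76| > 72.43 N, static friction cannot hold it; the crate slides down the incline and kinetic friction applies: f = μ_k N = 0.27 × 226.4 = 61.1 N.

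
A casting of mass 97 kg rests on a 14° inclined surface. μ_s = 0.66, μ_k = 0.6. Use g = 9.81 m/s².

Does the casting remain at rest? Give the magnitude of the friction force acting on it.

f ≈ 230 N

N = m g cos θ = 923 N.
Down-slope weight component: m g sin θ = 230 N.
μ_s N = 609 N.
230 ≤ 609 N, so it stays put; friction = 230 N.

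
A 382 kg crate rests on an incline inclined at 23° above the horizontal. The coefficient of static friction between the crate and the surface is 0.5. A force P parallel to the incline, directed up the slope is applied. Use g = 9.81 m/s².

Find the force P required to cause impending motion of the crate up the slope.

At impending motion up the slope, friction acts down-slope at its limit: f = μ_s N.
P is parallel to the surface, so N = m g cos θ = 3450 N.
Along the incline: P = m g sin θ + μ_s N = 1460 + 0.5×3450 = 3190 N.

P ≈ 3190 N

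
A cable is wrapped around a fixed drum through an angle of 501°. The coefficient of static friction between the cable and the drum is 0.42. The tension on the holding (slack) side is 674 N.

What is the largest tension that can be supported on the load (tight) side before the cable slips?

T_max ≈ 26500 N

At impending slip the capstan equation gives T₂/T₁ = e^{μβ} with β in radians.
β = 501° × π/180 = 8.744 rad.
e^{μβ} = e^{0.42×8.744} = 39.35.
T₂ = T₁ · e^{μβ} = 674 × 39.35 = 26500 N.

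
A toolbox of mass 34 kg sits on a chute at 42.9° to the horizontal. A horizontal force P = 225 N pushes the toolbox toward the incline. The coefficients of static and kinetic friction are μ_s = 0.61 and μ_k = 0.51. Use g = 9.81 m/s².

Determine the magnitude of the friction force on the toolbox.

Normal direction: N = m g cos θ + P sin θ = 397.5 N.
Parallel to the incline: P cos θ − m g sin θ = 164.8 − 227 = -62.23 N; the friction needed to balance this is 62.23 N acting up the slope.
Maximum static friction: μ_s N = 0.61 × 397.5 = 242.5 N.
|f_req| = 62.23 ≤ 242.5 N → the toolbox is in equilibrium; friction equals the required value.

f ≈ 62.2 N (up the incline)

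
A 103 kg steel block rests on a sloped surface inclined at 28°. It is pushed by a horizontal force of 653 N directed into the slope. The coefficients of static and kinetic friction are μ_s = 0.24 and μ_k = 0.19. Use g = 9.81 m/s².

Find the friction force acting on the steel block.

f ≈ 102 N (down the incline)

Resolve perpendicular to the incline: N = m g cos θ + P sin θ = 103×9.81×cos 28° + 653×sin 28° = 1199 N.
Parallel to the incline: P cos θ − m g sin θ = 576.6 − 474.4 = 102.2 N; the friction needed to balance this is 102.2 N acting down the slope.
Maximum static friction: μ_s N = 0.24 × 1199 = 287.7 N.
Since 102.2 N is within the 287.7 N limit, the steel block stays put and friction is exactly 102 N.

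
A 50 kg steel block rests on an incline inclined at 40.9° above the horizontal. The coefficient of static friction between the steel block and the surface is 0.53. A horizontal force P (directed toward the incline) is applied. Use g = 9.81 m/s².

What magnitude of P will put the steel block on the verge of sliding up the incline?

At impending motion up the slope, friction acts down-slope at its limit: f = μ_s N.
Perpendicular to the incline: N = m g cos θ + P sin θ.
Along the incline: P cos θ = m g sin θ + μ_s N = m g sin θ + μ_s (m g cos θ + P sin θ).
Solving, P (cos θ − μ_s sin θ) = m g (sin θ + μ_s cos θ), so P = 50×9.81×(sin 40.9° + 0.53 cos 40.9°)/(cos 40.9° − 0.53 sin 40.9°) = 490×1.055/0.4088 = 1270 N.

P ≈ 1270 N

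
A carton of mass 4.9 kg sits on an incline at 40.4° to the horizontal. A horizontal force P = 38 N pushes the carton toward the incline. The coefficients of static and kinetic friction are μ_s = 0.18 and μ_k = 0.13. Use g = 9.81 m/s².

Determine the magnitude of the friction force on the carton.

f ≈ 2.22 N (up the incline)

Normal direction: N = m g cos θ + P sin θ = 61.23 N.
Parallel to the incline: P cos θ − m g sin θ = 28.94 − 31.15 = -2.216 N; the friction needed to balance this is 2.216 N acting up the slope.
The limit of static friction is μ_s N = 11.02 N.
|f_req| = 2.216 ≤ 11.02 N → the carton is in equilibrium; friction equals the required value.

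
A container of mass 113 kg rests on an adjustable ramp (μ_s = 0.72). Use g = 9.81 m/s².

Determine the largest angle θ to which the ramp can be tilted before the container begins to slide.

θ_max ≈ 35.8°

At the slip threshold, m g sin θ = μ_s · m g cos θ, so tan θ = μ_s.
θ_max = arctan(0.72) = 35.8°.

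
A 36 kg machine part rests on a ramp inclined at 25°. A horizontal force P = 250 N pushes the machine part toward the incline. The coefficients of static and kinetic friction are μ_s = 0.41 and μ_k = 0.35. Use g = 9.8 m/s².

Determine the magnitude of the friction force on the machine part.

Resolve perpendicular to the incline: N = m g cos θ + P sin θ = 36×9.8×cos 25° + 250×sin 25° = 425.4 N.
Parallel to the incline: P cos θ − m g sin θ = 226.6 − 149.1 = 77.48 N; the friction needed to balance this is 77.48 N acting down the slope.
Maximum static friction: μ_s N = 0.41 × 425.4 = 174.4 N.
|f_req| = 77.48 ≤ 174.4 N → the machine part is in equilibrium; friction equals the required value.

f ≈ 77.5 N (down the incline)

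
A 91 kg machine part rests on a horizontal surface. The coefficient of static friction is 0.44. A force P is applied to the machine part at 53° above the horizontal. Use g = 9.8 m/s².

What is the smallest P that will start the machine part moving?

N = m g − P sin α (the pull lifts the machine part).
At impending slip, P cos α = μ_s N = μ_s (m g − P sin α).
Solving: P (cos α + μ_s sin α) = μ_s m g → P = 0.44×892/(cos 53° + 0.44 sin 53°) = 392/0.9532 = 412 N.

P ≈ 412 N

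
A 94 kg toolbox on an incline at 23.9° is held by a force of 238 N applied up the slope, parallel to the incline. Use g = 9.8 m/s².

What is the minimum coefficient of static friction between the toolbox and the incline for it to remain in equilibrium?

N = m g cos θ = 842.2 N.
Friction must make up the shortfall along the incline: f = m g sin θ − P = 373.2 − 238 = 135.2 N.
At the threshold f = μ_s N, so μ_s,min = 135.2/842.2 = 0.161.

μ_s,min ≈ 0.161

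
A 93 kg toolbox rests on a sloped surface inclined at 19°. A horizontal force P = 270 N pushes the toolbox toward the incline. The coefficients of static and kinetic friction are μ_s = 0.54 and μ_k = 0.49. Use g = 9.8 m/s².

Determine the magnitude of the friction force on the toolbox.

f ≈ 41.4 N (up the incline)

Normal direction: N = m g cos θ + P sin θ = 949.6 N.
Along the incline, the net driving force (taking up-slope positive) is P cos θ − m g sin θ = 255.3 − 296.7 = -41.43 N, so equilibrium requires friction f = 41.43 N (up-slope).
Maximum static friction: μ_s N = 0.54 × 949.6 = 512.8 N.
|f_req| = 41.43 ≤ 512.8 N → the toolbox is in equilibrium; friction equals the required value.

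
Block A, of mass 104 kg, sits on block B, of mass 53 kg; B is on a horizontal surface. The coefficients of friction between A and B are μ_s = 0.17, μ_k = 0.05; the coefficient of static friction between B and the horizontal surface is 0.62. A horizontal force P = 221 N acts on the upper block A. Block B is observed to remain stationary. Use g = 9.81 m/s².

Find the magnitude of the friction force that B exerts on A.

f ≈ 51 N

The normal force B exerts on A is simply A's weight, N₁ = 1020 N.
Maximum static friction on A from B: μ_s N₁ = 0.17×1020 = 173.4 N.
Since P = 221 N > 173.4 N, A slides on B; the A–B friction is kinetic: f₁ = μ_k N₁ = 0.05×1020 = 51 N.
B experiences an equal 51 N forward from A (third law). B is in equilibrium, so the floor supplies f₂ = 51 N of static friction (limit μ_s(m_A+m_B)g = 954.9 N, not exceeded).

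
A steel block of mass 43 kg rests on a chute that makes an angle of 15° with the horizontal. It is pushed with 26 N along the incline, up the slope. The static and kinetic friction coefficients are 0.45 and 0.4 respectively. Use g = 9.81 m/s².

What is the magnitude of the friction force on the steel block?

f ≈ 83.2 N (up the incline)

Perpendicular to the surface, N = m g cos θ = 43·9.81·cos 15° = 407.5 N.
Parallel to the incline, ΣF = 0 gives f = m g sin θ − P = 109.2 − 26 = 83.18 N (up-slope positive).
Static friction can supply at most μ_s N = 183.4 N.
Since |83.18| ≤ 183.4 N, no slip — friction simply equals what equilibrium demands.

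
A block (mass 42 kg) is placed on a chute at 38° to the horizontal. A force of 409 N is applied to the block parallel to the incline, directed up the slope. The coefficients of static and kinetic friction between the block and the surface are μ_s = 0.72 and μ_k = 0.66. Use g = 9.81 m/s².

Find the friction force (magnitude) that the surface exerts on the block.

Perpendicular to the surface, N = m g cos θ = 42·9.81·cos 38° = 324.7 N.
The friction needed for equilibrium is m g sin θ − P = 253.7 − 409 = -155.3 N, measured positive up-slope.
The static-friction ceiling is μ_s N = 0.72 × 324.7 = 233.8 N.
Since |-155.3| ≤ 233.8 N, static friction is sufficient; f equals the required value, not μ_s N.

f ≈ 155 N (down the incline)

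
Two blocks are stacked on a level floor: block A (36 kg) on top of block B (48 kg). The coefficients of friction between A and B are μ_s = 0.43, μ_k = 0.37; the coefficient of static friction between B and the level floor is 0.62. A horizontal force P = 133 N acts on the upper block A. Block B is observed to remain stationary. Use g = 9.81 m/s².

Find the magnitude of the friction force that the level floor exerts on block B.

Between the blocks, N₁ = m_A g = 353.2 N.
Maximum static friction on A from B: μ_s N₁ = 0.43×353.2 = 151.9 N.
Since P = 133 N ≤ 151.9 N, A does not slip on B; friction on A equals P = 133 N.
B experiences an equal 133 N forward from A (third law). B is in equilibrium, so the floor supplies f₂ = 133 N of static friction (limit μ_s(m_A+m_B)g = 510.9 N, not exceeded).

f ≈ 133 N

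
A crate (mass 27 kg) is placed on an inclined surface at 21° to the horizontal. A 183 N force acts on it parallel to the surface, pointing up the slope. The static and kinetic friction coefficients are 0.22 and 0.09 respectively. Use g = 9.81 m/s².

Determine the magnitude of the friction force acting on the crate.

f ≈ 22.3 N (down the incline)

Normal force: N = m g cos θ = 27 × 9.81 × cos 21° = 247.3 N.
Parallel to the incline, ΣF = 0 gives f = m g sin θ − P = 94.92 − 183 = -88.08 N (up-slope positive).
The static-friction ceiling is μ_s N = 0.22 × 247.3 = 54.4 N.
Since |-88.08| > 54.4 N, static friction cannot hold it; the crate slides up the incline and kinetic friction applies: f = μ_k N = 0.09 × 247.3 = 22.3 N.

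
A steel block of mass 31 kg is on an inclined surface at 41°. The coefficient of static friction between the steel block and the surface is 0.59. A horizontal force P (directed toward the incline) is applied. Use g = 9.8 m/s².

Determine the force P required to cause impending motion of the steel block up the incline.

P ≈ 910 N

At impending motion up the slope, friction acts down-slope at its limit: f = μ_s N.
Perpendicular to the incline: N = m g cos θ + P sin θ.
Along the incline: P cos θ = m g sin θ + μ_s N = m g sin θ + μ_s (m g cos θ + P sin θ).
Solving, P (cos θ − μ_s sin θ) = m g (sin θ + μ_s cos θ), so P = 31×9.8×(sin 41° + 0.59 cos 41°)/(cos 41° − 0.59 sin 41°) = 304×1.101/0.3676 = 910 N.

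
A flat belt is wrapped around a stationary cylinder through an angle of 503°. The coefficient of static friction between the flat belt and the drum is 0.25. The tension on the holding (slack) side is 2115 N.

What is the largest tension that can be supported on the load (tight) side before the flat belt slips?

At impending slip the capstan equation gives T₂/T₁ = e^{μβ} with β in radians.
β = 503° × π/180 = 8.779 rad.
e^{μβ} = e^{0.25×8.779} = 8.978.
T₂ = T₁ · e^{μβ} = 2115 × 8.978 = 19000 N.

T_max ≈ 19000 N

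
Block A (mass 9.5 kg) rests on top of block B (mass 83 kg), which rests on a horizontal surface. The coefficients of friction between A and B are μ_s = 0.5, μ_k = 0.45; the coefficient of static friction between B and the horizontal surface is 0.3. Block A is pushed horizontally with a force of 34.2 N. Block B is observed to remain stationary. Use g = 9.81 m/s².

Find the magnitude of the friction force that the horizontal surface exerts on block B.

f ≈ 34.2 N

The normal force B exerts on A is simply A's weight, N₁ = 93.2 N.
Maximum static friction on A from B: μ_s N₁ = 0.5×93.2 = 46.6 N.
P = 34.2 N is within that limit, so A and B move together (both at rest); the A–B friction is simply f₁ = P = 34.2 N.
By Newton's third law B feels 34.2 N forward from A. With B stationary, the floor's static friction on B balances it: f₂ = 34.2 N (well within μ_s(m_A+m_B)g = 272.2 N).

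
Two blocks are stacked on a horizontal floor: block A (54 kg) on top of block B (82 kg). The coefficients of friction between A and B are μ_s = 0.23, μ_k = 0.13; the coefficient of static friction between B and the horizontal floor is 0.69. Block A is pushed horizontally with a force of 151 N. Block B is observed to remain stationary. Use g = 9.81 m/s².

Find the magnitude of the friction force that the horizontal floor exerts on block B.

f ≈ 68.9 N

Between the blocks, N₁ = m_A g = 529.7 N.
Maximum static friction on A from B: μ_s N₁ = 0.23×529.7 = 121.8 N.
P = 151 N exceeds that limit, so A slips over B and the interface friction becomes kinetic: f₁ = μ_k N₁ = 0.13×529.7 = 68.9 N.
By Newton's third law B feels 68.9 N forward from A. With B stationary, the floor's static friction on B balances it: f₂ = 68.9 N (well within μ_s(m_A+m_B)g = 920.6 N).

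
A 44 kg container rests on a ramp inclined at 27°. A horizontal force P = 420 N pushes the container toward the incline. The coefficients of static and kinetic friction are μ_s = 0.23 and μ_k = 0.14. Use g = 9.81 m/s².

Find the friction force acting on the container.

Resolve perpendicular to the incline: N = m g cos θ + P sin θ = 44×9.81×cos 27° + 420×sin 27° = 575.3 N.
Along the incline, the net driving force (taking up-slope positive) is P cos θ − m g sin θ = 374.2 − 196 = 178.3 N, so equilibrium requires friction f = -178.3 N (down-slope).
Maximum static friction: μ_s N = 0.23 × 575.3 = 132.3 N.
The required 178.3 N exceeds the static limit, so the container slides up-slope and f = μ_k N = 0.14×575.3 = 80.5 N.

f ≈ 80.5 N (down the incline)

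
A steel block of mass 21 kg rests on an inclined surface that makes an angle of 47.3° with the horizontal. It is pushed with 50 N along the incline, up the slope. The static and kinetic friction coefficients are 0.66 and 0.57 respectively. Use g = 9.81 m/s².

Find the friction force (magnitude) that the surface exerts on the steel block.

f ≈ 79.6 N (up the incline)

The normal reaction is N = m g cos θ = 139.7 N.
The friction needed for equilibrium is m g sin θ − P = 151.4 − 50 = 101.4 N, measured positive up-slope.
The static-friction ceiling is μ_s N = 0.66 × 139.7 = 92.21 N.
Since |101.4| > 92.21 N, static friction cannot hold it; the steel block slides down the incline and kinetic friction applies: f = μ_k N = 0.57 × 139.7 = 79.6 N.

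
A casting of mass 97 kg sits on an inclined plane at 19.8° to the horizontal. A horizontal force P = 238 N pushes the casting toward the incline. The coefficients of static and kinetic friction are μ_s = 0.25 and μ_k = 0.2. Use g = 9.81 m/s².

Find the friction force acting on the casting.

The horizontal push has a component P sin θ into the surface, so N = m g cos θ + P sin θ = 895.3 + 80.62 = 975.9 N.
Parallel to the incline: P cos θ − m g sin θ = 223.9 − 322.3 = -98.4 N; the friction needed to balance this is 98.4 N acting up the slope.
The limit of static friction is μ_s N = 244 N.
Since 98.4 N is within the 244 N limit, the casting stays put and friction is exactly 98.4 N.

f ≈ 98.4 N (up the incline)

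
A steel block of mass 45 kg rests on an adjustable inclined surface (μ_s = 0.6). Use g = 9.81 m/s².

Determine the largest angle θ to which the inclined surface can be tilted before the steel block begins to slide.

At the slip threshold, m g sin θ = μ_s · m g cos θ, so tan θ = μ_s.
θ_max = arctan(0.6) = 31°.

θ_max ≈ 31°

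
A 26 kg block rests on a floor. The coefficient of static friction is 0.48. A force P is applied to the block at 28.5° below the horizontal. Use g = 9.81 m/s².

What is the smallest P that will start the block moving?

N = m g + P sin α (the push presses the block into the floor).
At impending slip, P cos α = μ_s N = μ_s (m g + P sin α).
Solving: P (cos α − μ_s sin α) = μ_s m g → P = 0.48×255/(cos 28.5° − 0.48 sin 28.5°) = 122/0.6498 = 188 N.

P ≈ 188 N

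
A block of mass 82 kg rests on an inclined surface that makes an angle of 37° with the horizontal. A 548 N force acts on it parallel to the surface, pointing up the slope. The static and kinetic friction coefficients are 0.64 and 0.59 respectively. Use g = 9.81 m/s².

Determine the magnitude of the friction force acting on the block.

f ≈ 63.9 N (down the incline)

Normal force: N = m g cos θ = 82 × 9.81 × cos 37° = 642.4 N.
Parallel to the incline, ΣF = 0 gives f = m g sin θ − P = 484.1 − 548 = -63.89 N (up-slope positive).
Static friction can supply at most μ_s N = 411.2 N.
Since |-63.89| ≤ 411.2 N, static friction is sufficient; f equals the required value, not μ_s N.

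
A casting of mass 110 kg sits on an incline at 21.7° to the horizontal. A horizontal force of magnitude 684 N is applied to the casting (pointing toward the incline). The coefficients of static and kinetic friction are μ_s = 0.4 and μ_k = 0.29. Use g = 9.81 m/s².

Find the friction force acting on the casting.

The horizontal push has a component P sin θ into the surface, so N = m g cos θ + P sin θ = 1003 + 252.9 = 1256 N.
Parallel to the incline: P cos θ − m g sin θ = 635.5 − 399 = 236.5 N; the friction needed to balance this is 236.5 N acting down the slope.
Maximum static friction: μ_s N = 0.4 × 1256 = 502.2 N.
|f_req| = 236.5 ≤ 502.2 N → the casting is in equilibrium; friction equals the required value.

f ≈ 237 N (down the incline)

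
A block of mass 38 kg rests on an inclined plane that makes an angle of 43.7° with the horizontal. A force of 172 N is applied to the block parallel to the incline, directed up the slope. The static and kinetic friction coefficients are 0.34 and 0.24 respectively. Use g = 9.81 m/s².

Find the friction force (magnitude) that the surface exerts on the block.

f ≈ 85.5 N (up the incline)

The normal reaction is N = m g cos θ = 269.5 N.
For equilibrium along the incline the friction force must supply f = m g sin θ − P = 257.5 − 172 = 85.55 N (positive meaning up-slope).
Static friction can supply at most μ_s N = 91.63 N.
Since |85.55| ≤ 91.63 N, static friction is sufficient; f equals the required value, not μ_s N.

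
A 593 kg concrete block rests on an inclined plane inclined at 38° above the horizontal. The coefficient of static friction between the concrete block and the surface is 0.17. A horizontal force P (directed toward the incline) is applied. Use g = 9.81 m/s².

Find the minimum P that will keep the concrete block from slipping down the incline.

The concrete block tends to slide down (tan θ > μ_s), so at the point of impending slip friction acts up-slope at its limit: f = μ_s N.
Perpendicular to the incline: N = m g cos θ + P sin θ.
Along the incline: P cos θ + μ_s N = m g sin θ, i.e. P cos θ + μ_s (m g cos θ + P sin θ) = m g sin θ.
Solving, P (cos θ + μ_s sin θ) = m g (sin θ − μ_s cos θ), so P = 5820×0.4817/0.8927 = 3140 N.

P_min ≈ 3140 N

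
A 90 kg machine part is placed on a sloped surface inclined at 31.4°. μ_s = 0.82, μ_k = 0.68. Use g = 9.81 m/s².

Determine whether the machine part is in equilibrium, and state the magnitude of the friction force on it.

f ≈ 460 N

N = m g cos θ = 754 N.
Down-slope weight component: m g sin θ = 460 N.
μ_s N = 618 N.
460 ≤ 618 N, so it stays put; friction = 460 N.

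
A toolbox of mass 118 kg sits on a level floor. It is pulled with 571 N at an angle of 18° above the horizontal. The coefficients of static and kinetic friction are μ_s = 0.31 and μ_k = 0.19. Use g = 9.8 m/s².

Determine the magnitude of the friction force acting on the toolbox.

f ≈ 186 N

N = m g − P sin α = 1156 − 571×sin 18° = 980 N.
Horizontally, friction must balance P cos α = 543.1 N.
The static-friction limit is μ_s N = 303.8 N.
The required friction exceeds μ_s N, so the toolbox moves and f = μ_k N = 186 N.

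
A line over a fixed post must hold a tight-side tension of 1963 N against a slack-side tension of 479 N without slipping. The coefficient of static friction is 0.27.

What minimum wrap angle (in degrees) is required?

β_min ≈ 299°

T₂/T₁ = e^{μβ} → β = ln(T₂/T₁)/μ.
β = ln(1963/479)/0.27 = 1.411/0.27 = 5.224 rad.
In degrees: β = 5.224 × 180/π = 299°.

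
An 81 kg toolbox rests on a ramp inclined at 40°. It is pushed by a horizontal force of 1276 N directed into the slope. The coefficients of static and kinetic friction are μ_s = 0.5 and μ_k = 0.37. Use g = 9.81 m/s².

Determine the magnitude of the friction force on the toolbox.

The horizontal push has a component P sin θ into the surface, so N = m g cos θ + P sin θ = 608.7 + 820.2 = 1429 N.
Along the incline, the net driving force (taking up-slope positive) is P cos θ − m g sin θ = 977.5 − 510.8 = 466.7 N, so equilibrium requires friction f = -466.7 N (down-slope).
Maximum static friction: μ_s N = 0.5 × 1429 = 714.5 N.
|f_req| = 466.7 ≤ 714.5 N → the toolbox is in equilibrium; friction equals the required value.

f ≈ 467 N (down the incline)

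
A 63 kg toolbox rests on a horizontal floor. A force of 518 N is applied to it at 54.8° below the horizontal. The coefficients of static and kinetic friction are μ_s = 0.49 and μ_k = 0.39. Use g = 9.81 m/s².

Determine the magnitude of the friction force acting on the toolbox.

f ≈ 299 N

The vertical component of P adds to the normal force: N = m g + P sin α = 618 + 423.3 = 1041 N.
For equilibrium, f = P cos α = 518×cos 54.8° = 298.6 N.
μ_s N = 0.49 × 1041 = 510.2 N.
Since 298.6 N does not exceed the limit, the toolbox stays at rest and f = 299 N.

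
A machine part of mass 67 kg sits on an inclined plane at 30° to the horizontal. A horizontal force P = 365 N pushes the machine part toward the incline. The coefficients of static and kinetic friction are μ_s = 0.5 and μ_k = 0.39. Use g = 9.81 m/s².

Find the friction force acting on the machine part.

f ≈ 12.5 N (up the incline)

Resolve perpendicular to the incline: N = m g cos θ + P sin θ = 67×9.81×cos 30° + 365×sin 30° = 751.7 N.
Parallel to the incline: P cos θ − m g sin θ = 316.1 − 328.6 = -12.54 N; the friction needed to balance this is 12.54 N acting up the slope.
Maximum static friction: μ_s N = 0.5 × 751.7 = 375.9 N.
|f_req| = 12.54 ≤ 375.9 N → the machine part is in equilibrium; friction equals the required value.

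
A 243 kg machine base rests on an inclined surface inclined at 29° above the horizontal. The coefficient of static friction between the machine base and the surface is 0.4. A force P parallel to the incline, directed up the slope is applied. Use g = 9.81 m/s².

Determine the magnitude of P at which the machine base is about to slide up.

At impending motion up the slope, friction acts down-slope at its limit: f = μ_s N.
P is parallel to the surface, so N = m g cos θ = 2080 N.
Along the incline: P = m g sin θ + μ_s N = 1160 + 0.4×2080 = 1990 N.

P ≈ 1990 N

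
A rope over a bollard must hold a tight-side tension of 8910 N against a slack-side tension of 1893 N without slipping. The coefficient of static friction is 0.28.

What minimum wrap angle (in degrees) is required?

β_min ≈ 317°

T₂/T₁ = e^{μβ} → β = ln(T₂/T₁)/μ.
β = ln(8910/1893)/0.28 = 1.549/0.28 = 5.532 rad.
In degrees: β = 5.532 × 180/π = 317°.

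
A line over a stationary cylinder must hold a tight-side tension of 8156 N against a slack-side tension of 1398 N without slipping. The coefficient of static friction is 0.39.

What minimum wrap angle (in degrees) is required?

β_min ≈ 259°

T₂/T₁ = e^{μβ} → β = ln(T₂/T₁)/μ.
β = ln(8156/1398)/0.39 = 1.764/0.39 = 4.522 rad.
In degrees: β = 4.522 × 180/π = 259°.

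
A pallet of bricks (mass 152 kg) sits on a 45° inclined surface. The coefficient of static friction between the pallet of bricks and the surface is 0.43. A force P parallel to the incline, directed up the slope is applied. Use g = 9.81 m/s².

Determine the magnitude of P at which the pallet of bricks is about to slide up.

At impending motion up the slope, friction acts down-slope at its limit: f = μ_s N.
P is parallel to the surface, so N = m g cos θ = 1050 N.
Along the incline: P = m g sin θ + μ_s N = 1050 + 0.43×1050 = 1510 N.

P ≈ 1510 N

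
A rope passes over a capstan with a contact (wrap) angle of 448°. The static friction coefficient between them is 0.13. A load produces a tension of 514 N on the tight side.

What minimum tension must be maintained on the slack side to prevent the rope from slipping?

T_min ≈ 186 N

Capstan equation at impending slip: T_tight/T_slack = e^{μβ}.
β = 448° = 7.819 rad; e^{μβ} = e^{0.13×7.819} = 2.763.
T_slack = T_tight / e^{μβ} = 514 / 2.763 = 186 N.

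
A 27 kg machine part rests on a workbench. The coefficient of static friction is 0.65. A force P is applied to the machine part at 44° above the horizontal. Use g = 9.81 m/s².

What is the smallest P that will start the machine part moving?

P ≈ 147 N

N = m g − P sin α (the pull lifts the machine part).
At impending slip, P cos α = μ_s N = μ_s (m g − P sin α).
Solving: P (cos α + μ_s sin α) = μ_s m g → P = 0.65×265/(cos 44° + 0.65 sin 44°) = 172/1.171 = 147 N.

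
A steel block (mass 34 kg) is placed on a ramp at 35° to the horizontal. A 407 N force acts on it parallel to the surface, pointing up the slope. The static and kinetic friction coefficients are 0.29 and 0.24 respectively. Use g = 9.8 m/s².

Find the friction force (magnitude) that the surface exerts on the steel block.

The normal reaction is N = m g cos θ = 272.9 N.
The friction needed for equilibrium is m g sin θ − P = 191.1 − 407 = -215.9 N, measured positive up-slope.
The static-friction ceiling is μ_s N = 0.29 × 272.9 = 79.15 N.
|-215.9| exceeds 79.15 N, so the steel block slips up-slope; friction is kinetic, f = μ_k N = 0.24×272.9 = 65.5 N.

f ≈ 65.5 N (down the incline)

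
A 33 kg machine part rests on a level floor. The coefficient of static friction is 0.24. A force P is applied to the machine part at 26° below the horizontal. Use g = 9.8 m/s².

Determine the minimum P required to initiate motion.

N = m g + P sin α (the push presses the machine part into the level floor).
At impending slip, P cos α = μ_s N = μ_s (m g + P sin α).
Solving: P (cos α − μ_s sin α) = μ_s m g → P = 0.24×323/(cos 26° − 0.24 sin 26°) = 77.6/0.7936 = 97.8 N.

P ≈ 97.8 N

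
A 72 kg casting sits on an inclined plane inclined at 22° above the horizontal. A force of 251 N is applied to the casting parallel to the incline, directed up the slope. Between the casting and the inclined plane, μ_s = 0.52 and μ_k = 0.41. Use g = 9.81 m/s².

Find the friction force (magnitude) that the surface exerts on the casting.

Perpendicular to the surface, N = m g cos θ = 72·9.81·cos 22° = 654.9 N.
For equilibrium along the incline the friction force must supply f = m g sin θ − P = 264.6 − 251 = 13.59 N (positive meaning up-slope).
Maximum static friction available: μ_s N = 0.52 × 654.9 = 340.5 N.
Since |13.59| ≤ 340.5 N, no slip — friction simply equals what equilibrium demands.

f ≈ 13.6 N (up the incline)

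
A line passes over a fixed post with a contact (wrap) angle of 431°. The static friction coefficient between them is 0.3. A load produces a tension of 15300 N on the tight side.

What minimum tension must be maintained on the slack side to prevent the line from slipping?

T_min ≈ 1600 N

Capstan equation at impending slip: T_tight/T_slack = e^{μβ}.
β = 431° = 7.522 rad; e^{μβ} = e^{0.3×7.522} = 9.552.
T_slack = T_tight / e^{μβ} = 15300 / 9.552 = 1600 N.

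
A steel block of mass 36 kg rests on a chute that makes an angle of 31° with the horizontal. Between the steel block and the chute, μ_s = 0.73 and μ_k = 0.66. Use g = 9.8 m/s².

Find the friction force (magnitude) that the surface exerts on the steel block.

The normal reaction is N = m g cos θ = 302.4 N.
Along the slope the weight component is m g sin θ = 181.7 N; friction must supply exactly this, acting up-slope.
The static-friction ceiling is μ_s N = 0.73 × 302.4 = 220.8 N.
Since |181.7| ≤ 220.8 N, no slip — friction simply equals what equilibrium demands.

f ≈ 182 N (up the incline)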